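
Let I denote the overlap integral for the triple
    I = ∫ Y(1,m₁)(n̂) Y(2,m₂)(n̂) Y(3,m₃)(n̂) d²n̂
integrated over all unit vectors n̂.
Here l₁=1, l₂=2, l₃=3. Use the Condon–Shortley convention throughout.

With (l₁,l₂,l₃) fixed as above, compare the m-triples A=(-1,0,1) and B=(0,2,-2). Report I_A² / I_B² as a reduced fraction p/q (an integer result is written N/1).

6/5

Shared (l₁,l₂,l₃)=(1,2,3): N and (l;000)² cancel in I_A²/I_B².
A: Δ = 0!·2!·4!/7! = 1/105; Racah Σ t=0..0: t=0:+1/8 = 1/8; ⇒ 3j(1 2 3; -1 0 1)² = 2/35, sgn +1
B: Δ = 0!·2!·4!/7! = 1/105; Racah Σ t=0..0: t=0:+1/24 = 1/24; ⇒ 3j(1 2 3; 0 2 -2)² = 1/21, sgn -1
I_A²/I_B² = (2/35)/(1/21) = 6/5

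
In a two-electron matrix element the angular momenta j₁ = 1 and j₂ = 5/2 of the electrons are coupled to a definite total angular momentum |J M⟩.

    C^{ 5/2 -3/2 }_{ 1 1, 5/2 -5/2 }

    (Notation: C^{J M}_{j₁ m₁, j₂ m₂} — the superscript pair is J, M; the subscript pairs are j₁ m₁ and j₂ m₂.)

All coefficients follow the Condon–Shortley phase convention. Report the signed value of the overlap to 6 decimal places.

j₁+j₂−J=1  J+j₁−j₂=1  J−j₁+j₂=4  j₁+j₂+J+1=7
(j₁±m₁, j₂±m₂, J±M) = (2,0,0,5,1,4)
P² = 1152/7
sum k=0..0:
  [0] +1/24 = 1/24
S = 1/24
C² = P²·S² = 2/7 ; C = +0.534522

+0.534522  (= +√(2/7))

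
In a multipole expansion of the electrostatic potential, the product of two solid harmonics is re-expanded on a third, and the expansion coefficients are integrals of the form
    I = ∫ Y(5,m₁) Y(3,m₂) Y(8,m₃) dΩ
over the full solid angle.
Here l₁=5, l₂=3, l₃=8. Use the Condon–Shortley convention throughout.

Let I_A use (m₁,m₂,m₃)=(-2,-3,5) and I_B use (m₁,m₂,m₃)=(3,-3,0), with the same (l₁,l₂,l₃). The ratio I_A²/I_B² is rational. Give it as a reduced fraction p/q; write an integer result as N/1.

429/7

Same 5,3,8: normalisation and zero-m 3j drop out of the ratio.
A: Δ: 0! 10! 6! / 17! → 1/136136; sum: t=0:+1/21772800 = 1/21772800; 3j²(5 3 8; -2 -3 5) = Δ·Π!·Σ² = 3/238  (sign -1)
B: Δ: 0! 10! 6! / 17! → 1/136136; sum: t=0:+1/58060800 = 1/58060800; 3j²(5 3 8; 3 -3 0) = Δ·Π!·Σ² = 1/4862  (sign +1)
I_A²/I_B² = (3/238)/(1/4862) = 429/7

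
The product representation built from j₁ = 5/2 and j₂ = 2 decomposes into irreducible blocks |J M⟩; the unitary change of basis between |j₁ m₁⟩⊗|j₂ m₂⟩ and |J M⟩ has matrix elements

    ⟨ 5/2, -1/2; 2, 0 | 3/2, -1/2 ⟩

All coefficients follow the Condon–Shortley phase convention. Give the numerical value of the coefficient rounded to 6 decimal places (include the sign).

j₁+j₂−J=3  J+j₁−j₂=2  J−j₁+j₂=1  j₁+j₂+J+1=7
(j₁±m₁, j₂±m₂, J±M) = (2,3,2,2,1,2)
P² = 32/35
sum k=1..2:
  [1] −1/4 = -1/4
  [2] +1/2 = 1/2
S = 1/4
C² = P²·S² = 2/35 ; C = +0.239046

+0.239046  (= +√(2/35))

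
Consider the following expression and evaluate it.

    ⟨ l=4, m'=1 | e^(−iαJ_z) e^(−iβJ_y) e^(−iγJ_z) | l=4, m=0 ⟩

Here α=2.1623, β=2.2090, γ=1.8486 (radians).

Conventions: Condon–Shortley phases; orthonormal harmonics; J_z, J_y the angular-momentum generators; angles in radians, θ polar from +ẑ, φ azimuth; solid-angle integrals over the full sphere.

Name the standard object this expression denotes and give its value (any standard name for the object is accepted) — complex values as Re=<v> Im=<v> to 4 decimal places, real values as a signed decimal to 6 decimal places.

This is a Wigner D-matrix element — the rotation-matrix element ⟨l m'| R(α,β,γ) |l m⟩ in the angular-momentum basis.
D^4_{1,0}(2.1623,2.2090,1.8486) = e^{-i·1·2.1623}·d^4_{1,0}(2.2090)·e^{-i·0·1.8486}. Compute d first:
c=cos(2.209000/2)=0.449581, s=sin(2.209000/2)=0.893240; N=√[120·6·24·24]=643.987578
The bounds max(0,m−m')=0 and min(l+m,l−m')=3 give 4 terms
  k=0: (−1)^1·643.9876/(144)·0.4496^7·0.8932^1 = -0.014830
  k=1: (−1)^2·643.9876/(24)·0.4496^5·0.8932^3 = +0.351245
  k=2: (−1)^3·643.9876/(24)·0.4496^3·0.8932^5 = -1.386532
  k=3: (−1)^4·643.9876/(144)·0.4496^1·0.8932^7 = +0.912218
d^4_{1,0}(2.2090) = -0.014830 +0.351245 -1.386532 +0.912218 = -0.137899
Phases: e^{-i·(1)·2.1623}=-0.557610-0.830103i, e^{-i·(0)·1.8486}=+1.000000+0.000000i ⇒ D=+0.076894+0.114471i

Wigner D-matrix element, Re=0.0769 Im=0.1145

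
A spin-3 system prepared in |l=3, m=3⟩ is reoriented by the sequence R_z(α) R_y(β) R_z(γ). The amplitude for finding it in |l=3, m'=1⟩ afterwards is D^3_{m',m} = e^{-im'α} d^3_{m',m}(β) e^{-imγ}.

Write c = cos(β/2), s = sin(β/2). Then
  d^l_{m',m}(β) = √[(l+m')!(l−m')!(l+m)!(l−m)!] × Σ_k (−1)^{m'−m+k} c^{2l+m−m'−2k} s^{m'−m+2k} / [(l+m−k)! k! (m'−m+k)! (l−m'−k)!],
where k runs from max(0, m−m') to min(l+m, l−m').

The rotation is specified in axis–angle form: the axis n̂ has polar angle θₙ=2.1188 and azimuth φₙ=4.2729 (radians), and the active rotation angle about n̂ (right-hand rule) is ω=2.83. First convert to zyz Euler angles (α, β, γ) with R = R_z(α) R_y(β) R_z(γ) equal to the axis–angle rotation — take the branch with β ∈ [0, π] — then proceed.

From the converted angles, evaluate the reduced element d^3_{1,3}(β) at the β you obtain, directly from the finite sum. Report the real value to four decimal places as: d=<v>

d=0.2299

Axis–angle → zyz. n̂ = (sinθₙcosφₙ, sinθₙsinφₙ, cosθₙ) = (-0.363173, -0.772451, -0.520984), ω = 2.8300.
R = I cosω + sinω [n̂]ₓ + (1−cosω) n̂n̂ᵀ gives
  R = [-0.694409, +0.707279, +0.132489; +0.387837, +0.212783, +0.896831; +0.606118, +0.674151, -0.422067]
β = atan2(√(R₁₃²+R₂₃²), R₃₃) = 2.006521; α = atan2(R₂₃, R₁₃) mod 2π = 1.424126; γ = atan2(R₃₂, −R₃₁) mod 2π = 2.303104
d^3_{1,3}(β=2.0065) via the finite sum:
With c≡cos(β/2)=0.537556 and s≡sin(β/2)=0.843228, N=[24·2·720·1]^{1/2}=185.903201
The bounds max(0,m−m')=2 and min(l+m,l−m')=2 give 1 term
  k=2: (−1)^0·185.9032/(48)·0.5376^4·0.8432^2 = +0.229948
d^3_{1,3}(2.0065) = +0.229948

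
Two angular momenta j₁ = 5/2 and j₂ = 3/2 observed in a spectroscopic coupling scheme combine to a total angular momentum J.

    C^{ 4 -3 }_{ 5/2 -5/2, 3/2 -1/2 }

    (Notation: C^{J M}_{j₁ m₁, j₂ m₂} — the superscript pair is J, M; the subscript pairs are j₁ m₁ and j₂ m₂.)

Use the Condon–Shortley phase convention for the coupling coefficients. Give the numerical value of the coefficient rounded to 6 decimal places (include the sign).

√[9·0!5!3!/9! · 0!5!1!2!1!7!] = √(21600)
  +(−1)^0/∏(0,0,5,1,0,2)! = 1/240  (running 1/240)
⟨..|..⟩ = √(21600)·(1/240) = +0.612372

+√(3/8) = +0.612372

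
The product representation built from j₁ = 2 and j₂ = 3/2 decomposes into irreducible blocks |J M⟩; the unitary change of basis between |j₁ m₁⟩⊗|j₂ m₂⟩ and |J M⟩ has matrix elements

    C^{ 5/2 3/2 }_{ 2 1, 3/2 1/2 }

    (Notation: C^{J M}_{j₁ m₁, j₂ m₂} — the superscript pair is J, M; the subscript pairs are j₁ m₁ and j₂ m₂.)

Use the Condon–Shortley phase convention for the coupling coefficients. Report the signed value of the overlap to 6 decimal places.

√[6·1!3!2!/7! · 3!1!2!1!4!1!] = √(144/35)
  +(−1)^0/∏(0,1,1,2,2,0)! = 1/4  (running 1/4)
  +(−1)^1/∏(1,0,0,1,3,1)! = -1/6  (running 1/12)
⟨..|..⟩ = √(144/35)·(1/12) = +0.169031

+0.169031  (= +√(1/35))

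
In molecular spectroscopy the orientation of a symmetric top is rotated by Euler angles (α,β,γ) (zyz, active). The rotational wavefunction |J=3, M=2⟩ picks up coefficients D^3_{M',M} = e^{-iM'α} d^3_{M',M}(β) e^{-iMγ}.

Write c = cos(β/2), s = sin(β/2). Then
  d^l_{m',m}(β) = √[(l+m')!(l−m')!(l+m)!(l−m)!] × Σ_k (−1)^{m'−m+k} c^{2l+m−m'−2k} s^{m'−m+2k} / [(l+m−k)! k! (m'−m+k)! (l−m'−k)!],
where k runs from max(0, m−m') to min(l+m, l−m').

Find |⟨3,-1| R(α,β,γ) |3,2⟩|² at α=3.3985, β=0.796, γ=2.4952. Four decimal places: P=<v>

P=0.0691

First d^3_{-1,2}(β=0.7960), then the phase factors e^{-i(-1)α} and e^{-i(2)γ}:
With c≡cos(β/2)=0.921838 and s≡sin(β/2)=0.387575, N=[2·24·120·1]^{1/2}=75.894664
k: max(0,(2)−(-1))=3 … min(3+(2),3−(-1))=4
  k=3: (−1)^0·75.8947/(12)·0.9218^3·0.3876^3 = +0.288445
  k=4: (−1)^1·75.8947/(24)·0.9218^1·0.3876^5 = -0.025494
d^3_{-1,2}(0.7960) = +0.288445 -0.025494 = +0.262951
|D^3_{-1,2}|² = |d^3_{-1,2}(β)|² = (+0.262951)² = 0.069143 (the z-rotation phases have unit modulus)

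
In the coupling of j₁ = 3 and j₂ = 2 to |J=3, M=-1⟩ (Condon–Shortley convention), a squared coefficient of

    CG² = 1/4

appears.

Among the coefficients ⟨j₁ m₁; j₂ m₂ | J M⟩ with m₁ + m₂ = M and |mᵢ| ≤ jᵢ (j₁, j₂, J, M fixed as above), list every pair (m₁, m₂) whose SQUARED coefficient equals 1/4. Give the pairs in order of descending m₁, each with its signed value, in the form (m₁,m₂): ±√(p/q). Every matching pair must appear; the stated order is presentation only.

Admissible pairs with m₁+m₂ = M = -1: (-3,2), (-2,1), (-1,0), (0,-1), (1,-2)
  (m₁,m₂)=(1,-2): CG² = 2/5, CG = +√(2/5)
  (m₁,m₂)=(0,-1): CG² = 1/30, CG = −√(1/30)
  (m₁,m₂)=(-1,0): CG² = 3/20, CG = −√(3/20)
  (m₁,m₂)=(-2,1): CG² = 1/4, CG = +√(1/4)   ← matches the target
  (m₁,m₂)=(-3,2): CG² = 1/6, CG = +√(1/6)
Pairs with CG² = 1/4: (-2,1): +√(1/4)

(-2,1): +√(1/4)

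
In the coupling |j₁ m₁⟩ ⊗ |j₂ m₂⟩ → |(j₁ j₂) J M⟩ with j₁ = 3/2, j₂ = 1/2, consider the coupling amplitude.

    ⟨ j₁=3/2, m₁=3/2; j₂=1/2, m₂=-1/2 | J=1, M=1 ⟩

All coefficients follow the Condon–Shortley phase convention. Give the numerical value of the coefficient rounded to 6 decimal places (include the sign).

√[3·1!2!0!/4! · 3!0!0!1!2!0!] = √(3)
  +(−1)^0/∏(0,1,0,0,2,0)! = 1/2  (running 1/2)
⟨..|..⟩ = √(3)·(1/2) = +0.866025

+√(3/4) ≈ +0.866025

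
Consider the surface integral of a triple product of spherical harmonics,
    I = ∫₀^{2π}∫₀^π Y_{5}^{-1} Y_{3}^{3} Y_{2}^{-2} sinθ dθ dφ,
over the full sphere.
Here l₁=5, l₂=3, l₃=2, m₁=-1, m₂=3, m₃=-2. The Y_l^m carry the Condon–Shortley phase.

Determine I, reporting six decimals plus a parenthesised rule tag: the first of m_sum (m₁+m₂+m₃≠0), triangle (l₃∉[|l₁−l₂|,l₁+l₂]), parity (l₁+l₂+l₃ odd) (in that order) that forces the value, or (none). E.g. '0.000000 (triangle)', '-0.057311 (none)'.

m-sum 0 ✓  L=10 even ✓  2≤2≤8 ✓
Π(2lᵢ+1) = 11×7×5 = 385
triangle coeff Δ(5,3,2) = 1/2310
Σ_t [3,3]: t=3:−1/144 = -1/144
(3j)²=10/231 [(5 3 2; 0 0 0)], sign=-1
Σ_t [6,6]: t=6:+1/17280 = 1/17280
(3j)²=1/2310 [(5 3 2; -1 3 -2)], sign=+1
⇒ 4πI² = 5/693
I = (-1)√(5/693/(4π)) = -0.02396147
No selection rule forces the value: the integral is nonzero (none).

-0.023961 (none)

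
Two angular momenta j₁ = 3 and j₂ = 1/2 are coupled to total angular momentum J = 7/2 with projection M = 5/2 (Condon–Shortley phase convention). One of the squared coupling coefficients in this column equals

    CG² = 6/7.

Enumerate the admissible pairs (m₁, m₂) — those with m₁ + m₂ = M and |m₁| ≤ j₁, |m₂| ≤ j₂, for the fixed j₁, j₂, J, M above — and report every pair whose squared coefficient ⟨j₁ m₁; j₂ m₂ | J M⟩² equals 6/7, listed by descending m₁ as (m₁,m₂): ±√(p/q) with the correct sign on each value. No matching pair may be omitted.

Admissible pairs with m₁+m₂ = M = 5/2: (2,1/2), (3,-1/2)
  (m₁,m₂)=(3,-1/2): CG² = 1/7, CG = +√(1/7)
  (m₁,m₂)=(2,1/2): CG² = 6/7, CG = +√(6/7)   ← matches the target
Pairs with CG² = 6/7: (2,1/2): +√(6/7)

(2,1/2): +√(6/7)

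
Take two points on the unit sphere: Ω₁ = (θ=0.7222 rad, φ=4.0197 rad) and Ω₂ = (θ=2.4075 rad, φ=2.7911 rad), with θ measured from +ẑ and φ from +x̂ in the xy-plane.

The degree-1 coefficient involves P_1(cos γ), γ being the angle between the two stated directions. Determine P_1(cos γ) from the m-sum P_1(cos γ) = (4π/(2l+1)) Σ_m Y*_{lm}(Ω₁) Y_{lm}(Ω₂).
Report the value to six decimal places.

-0.408494

Term-by-term m-sum for l=1 (normalisation 4π/3 = 4.188790):
  m=-1: (-0.145848-0.175749i) × (-0.217380-0.079471i) = +0.017737+0.049795i  (running Σ = +0.017737+0.049795i)
  m=0: (+0.366624-0.000000i) × (-0.362758+0.000000i) = -0.132996+0.000000i  (running Σ = -0.115258+0.049795i)
  m=1: (+0.145848-0.175749i) × (+0.217380-0.079471i) = +0.017737-0.049795i  (running Σ = -0.097521+0.000000i)
Total Σ_m = -0.097521+0.000000i. Multiply by 4.188790: -0.408494+0.000000i. P_1(cos γ) = -0.408494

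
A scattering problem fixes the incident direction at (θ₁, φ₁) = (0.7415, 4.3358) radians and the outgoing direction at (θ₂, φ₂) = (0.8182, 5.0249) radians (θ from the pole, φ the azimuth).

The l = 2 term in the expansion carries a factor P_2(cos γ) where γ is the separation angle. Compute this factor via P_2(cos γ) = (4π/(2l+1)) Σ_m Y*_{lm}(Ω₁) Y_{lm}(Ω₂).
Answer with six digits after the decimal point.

Addition theorem: P_2(cos γ) = (4π/5) Σ_m Y*_{lm}(Ω₁) Y_{lm}(Ω₂), m = −2…2:
  m=-2: (-0.12854 + 0.12052j) × (-0.16689 + 0.12042j) = 0.00694 - 0.03559j  (running Σ = 0.00694 - 0.03559j)
  m=-1: (-0.14151 - 0.35782j) × (0.11850 + 0.36677j) = 0.11447 - 0.09430j  (running Σ = 0.12141 - 0.12990j)
  m=0: (0.19918 + 0.00000j) × (0.12668 + 0.00000j) = 0.02523 + 0.00000j  (running Σ = 0.14664 - 0.12990j)
  m=1: (0.14151 - 0.35782j) × (-0.11850 + 0.36677j) = 0.11447 + 0.09430j  (running Σ = 0.26112 - 0.03559j)
  m=2: (-0.12854 - 0.12052j) × (-0.16689 - 0.12042j) = 0.00694 + 0.03559j  (running Σ = 0.26806 + 0.00000j)
Accumulated sum 0.26806 + 0.00000j; after 4π/(2l+1) scaling, 0.67370 + 0.00000j ⇒ P_2 = 0.673698

0.673698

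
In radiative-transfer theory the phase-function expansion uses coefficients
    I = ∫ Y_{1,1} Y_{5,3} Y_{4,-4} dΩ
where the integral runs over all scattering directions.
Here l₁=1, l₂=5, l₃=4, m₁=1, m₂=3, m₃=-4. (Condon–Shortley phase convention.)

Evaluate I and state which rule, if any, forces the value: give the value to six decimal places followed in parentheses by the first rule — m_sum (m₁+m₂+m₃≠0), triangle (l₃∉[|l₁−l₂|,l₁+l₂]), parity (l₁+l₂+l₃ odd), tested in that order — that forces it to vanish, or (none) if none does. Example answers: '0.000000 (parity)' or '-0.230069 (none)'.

Rules hold: Σm=0, L=10 even, 4≤4≤6.
N = 3·11·9 = 297
Δ = 2!·0!·8!/11! = 1/495
Racah Σ t=1..1: t=1:−1/576 = -1/576
⇒ 3j(1 5 4; 0 0 0)² = 5/99, sgn -1
Racah Σ t=0..0: t=0:+1/80640 = 1/80640
⇒ 3j(1 5 4; 1 3 -4)² = 1/495, sgn +1
4πI² = N·(3j₀)²·(3jₘ)² = 1/33
I = -1·√(0.030303/4π) = -0.04910640
No selection rule forces the value: the integral is nonzero (none).

-0.049106 (none)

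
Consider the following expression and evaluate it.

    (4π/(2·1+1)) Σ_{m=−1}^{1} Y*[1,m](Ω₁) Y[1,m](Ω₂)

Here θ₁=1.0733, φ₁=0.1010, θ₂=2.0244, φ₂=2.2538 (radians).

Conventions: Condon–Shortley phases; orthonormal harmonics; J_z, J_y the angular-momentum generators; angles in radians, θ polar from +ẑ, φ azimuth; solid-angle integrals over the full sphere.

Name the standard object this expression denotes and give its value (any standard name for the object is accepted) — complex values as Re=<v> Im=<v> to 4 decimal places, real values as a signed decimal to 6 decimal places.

This sum is the spherical-harmonic addition theorem: it equals the Legendre polynomial P_l(cos γ) of the angle γ between the two directions.
Expand P_1 via completeness: Σ_{m} conj(Y_{1,m}) at Ω₁ times Y_{1,m} at Ω₂ —
  m=-1: Y*=(0.302066, 0.030613)  Y=(-0.196000, -0.240892)  product (-0.051830, -0.078765)
  m=+0: Y*=(0.233174, -0.000000)  Y=(-0.214109, 0.000000)  product (-0.049925, 0.000000)
  m=+1: Y*=(-0.302066, 0.030613)  Y=(0.196000, -0.240892)  product (-0.051830, 0.078765)
Σ over m = (-0.153586, 0.000000); ×(4π/3) → (-0.643338, 0.000000). Real part: -0.643338

Legendre polynomial (addition theorem), -0.643338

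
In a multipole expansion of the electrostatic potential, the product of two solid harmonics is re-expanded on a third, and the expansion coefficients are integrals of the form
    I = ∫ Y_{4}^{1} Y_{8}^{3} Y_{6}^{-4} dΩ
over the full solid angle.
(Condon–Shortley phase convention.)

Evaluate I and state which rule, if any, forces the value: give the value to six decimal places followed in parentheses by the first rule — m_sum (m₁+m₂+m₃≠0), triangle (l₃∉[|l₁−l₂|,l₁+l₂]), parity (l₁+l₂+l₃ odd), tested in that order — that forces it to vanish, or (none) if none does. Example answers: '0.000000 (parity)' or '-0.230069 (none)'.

0.158035 (none)

Rules hold: Σm=0, L=18 even, 4≤6≤12.
N = 9·17·13 = 1989
Δ = 6!·2!·10!/19! = 1/23279256
Racah Σ t=2..4: t=2:+1/1658880 t=3:−1/518400 t=4:+1/1658880 = -1/1382400
⇒ 3j(4 8 6; 0 0 0)² = 504/46189, sgn -1
Racah Σ t=1..3: t=1:−1/870912000 t=2:+1/17418240 t=3:−1/5806080 = -101/870912000
⇒ 3j(4 8 6; 1 3 -4)² = 10201/705432, sgn -1
4πI² = N·(3j₀)²·(3jₘ)² = 275427/877591
I = +1·√(0.313844/4π) = 0.15803462
No selection rule forces the value: the integral is nonzero (none).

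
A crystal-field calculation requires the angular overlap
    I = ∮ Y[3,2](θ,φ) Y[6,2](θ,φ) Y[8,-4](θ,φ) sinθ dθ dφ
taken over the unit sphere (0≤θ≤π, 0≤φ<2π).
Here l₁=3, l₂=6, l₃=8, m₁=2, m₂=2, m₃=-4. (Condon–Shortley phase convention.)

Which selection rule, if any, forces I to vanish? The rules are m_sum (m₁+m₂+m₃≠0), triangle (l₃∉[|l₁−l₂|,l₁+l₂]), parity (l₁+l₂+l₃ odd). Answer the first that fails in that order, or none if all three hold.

parity

azimuthal sum: 2 + 2 − 4 = 0  ✓
3 ≤ 8 ≤ 9 (triangle on l)  ✓
L = 3 + 6 + 8 = 17 (odd)  ✗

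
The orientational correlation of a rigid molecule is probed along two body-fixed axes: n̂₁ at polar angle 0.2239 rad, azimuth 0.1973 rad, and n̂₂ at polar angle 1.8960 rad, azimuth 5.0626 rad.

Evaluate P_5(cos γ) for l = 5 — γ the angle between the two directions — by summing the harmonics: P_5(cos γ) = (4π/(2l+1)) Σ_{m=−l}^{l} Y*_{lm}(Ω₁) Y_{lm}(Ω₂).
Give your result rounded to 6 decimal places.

Term-by-term m-sum for l=5 (normalisation 4π/11 = 1.142397):
  [-5]  conj(Y_{5,-5})(Ω₁) = +0.000138+0.000209i ; Y_{5,-5}(Ω₂) = +0.348851-0.063573i ; Δ = +0.000061+0.000064i
  [-4]  conj(Y_{5,-4})(Ω₁) = +0.002450+0.002469i ; Y_{5,-4}(Ω₂) = -0.063947+0.372637i ; Δ = -0.001077+0.000755i
  [-3]  conj(Y_{5,-3})(Ω₁) = +0.023746+0.015965i ; Y_{5,-3}(Ω₂) = +0.020757+0.011889i ; Δ = +0.000303+0.000614i
  [-2]  conj(Y_{5,-2})(Ω₁) = +0.139287+0.058005i ; Y_{5,-2}(Ω₂) = -0.257896+0.217409i ; Δ = -0.048532+0.015323i
  [-1]  conj(Y_{5,-1})(Ω₁) = +0.465170+0.092988i ; Y_{5,-1}(Ω₂) = -0.021899-0.059953i ; Δ = -0.004612-0.029925i
  [+0]  conj(Y_{5,0})(Ω₁) = +0.614898-0.000000i ; Y_{5,0}(Ω₂) = -0.318013+0.000000i ; Δ = -0.195546+0.000000i
  [+1]  conj(Y_{5,1})(Ω₁) = -0.465170+0.092988i ; Y_{5,1}(Ω₂) = +0.021899-0.059953i ; Δ = -0.004612+0.029925i
  [+2]  conj(Y_{5,2})(Ω₁) = +0.139287-0.058005i ; Y_{5,2}(Ω₂) = -0.257896-0.217409i ; Δ = -0.048532-0.015323i
  [+3]  conj(Y_{5,3})(Ω₁) = -0.023746+0.015965i ; Y_{5,3}(Ω₂) = -0.020757+0.011889i ; Δ = +0.000303-0.000614i
  [+4]  conj(Y_{5,4})(Ω₁) = +0.002450-0.002469i ; Y_{5,4}(Ω₂) = -0.063947-0.372637i ; Δ = -0.001077-0.000755i
  [+5]  conj(Y_{5,5})(Ω₁) = -0.000138+0.000209i ; Y_{5,5}(Ω₂) = -0.348851-0.063573i ; Δ = +0.000061-0.000064i
Accumulated sum -0.303258+0.000000i; after 4π/(2l+1) scaling, -0.346441+0.000000i ⇒ P_5 = -0.346441

-0.346441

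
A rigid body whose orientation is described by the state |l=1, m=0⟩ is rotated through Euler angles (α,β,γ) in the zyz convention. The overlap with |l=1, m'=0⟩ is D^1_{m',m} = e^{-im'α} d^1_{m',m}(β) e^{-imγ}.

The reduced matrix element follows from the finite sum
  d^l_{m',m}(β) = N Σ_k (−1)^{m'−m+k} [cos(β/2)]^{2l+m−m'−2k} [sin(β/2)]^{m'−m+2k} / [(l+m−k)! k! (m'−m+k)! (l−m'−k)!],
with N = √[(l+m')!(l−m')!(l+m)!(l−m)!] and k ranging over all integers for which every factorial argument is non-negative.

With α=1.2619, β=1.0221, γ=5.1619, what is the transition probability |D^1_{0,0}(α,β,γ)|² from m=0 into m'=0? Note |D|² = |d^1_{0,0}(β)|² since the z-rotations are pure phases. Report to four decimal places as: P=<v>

Split into d^1_{0,0}(β=1.0221) × two z-phases.
Half-angle: c=0.872231, s=0.489093. N=√(1·1·1·1)=1.000000
k: max(0,(0)−(0))=0 … min(1+(0),1−(0))=1
  k=0: (−1)^0·1.0000/(1)·0.8722^2·0.4891^0 = +0.760788
  k=1: (−1)^1·1.0000/(1)·0.8722^0·0.4891^2 = -0.239212
d^1_{0,0}(1.0221) = +0.760788 -0.239212 = +0.521575
|D^1_{0,0}|² = |d^1_{0,0}(β)|² = (+0.521575)² = 0.272041 (the z-rotation phases have unit modulus)

P=0.2720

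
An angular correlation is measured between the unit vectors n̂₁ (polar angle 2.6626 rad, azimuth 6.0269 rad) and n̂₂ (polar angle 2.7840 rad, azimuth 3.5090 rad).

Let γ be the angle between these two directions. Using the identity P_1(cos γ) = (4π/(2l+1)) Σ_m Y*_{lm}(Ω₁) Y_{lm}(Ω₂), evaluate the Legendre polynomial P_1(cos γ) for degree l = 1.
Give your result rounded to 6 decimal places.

Expand P_1 via completeness: Σ_{m} conj(Y_{1,m}) at Ω₁ times Y_{1,m} at Ω₂ —
  m=-1: Y*=+0.154032-0.040364i  Y=-0.112859+0.043438i  product -0.015631+0.011246i
  m=+0: Y*=-0.433615-0.000000i  Y=-0.457695+0.000000i  product +0.198463+0.000000i
  m=+1: Y*=-0.154032-0.040364i  Y=+0.112859+0.043438i  product -0.015631-0.011246i
Accumulated sum +0.167202+0.000000i; after 4π/(2l+1) scaling, +0.700374+0.000000i ⇒ P_1 = 0.700374

0.700374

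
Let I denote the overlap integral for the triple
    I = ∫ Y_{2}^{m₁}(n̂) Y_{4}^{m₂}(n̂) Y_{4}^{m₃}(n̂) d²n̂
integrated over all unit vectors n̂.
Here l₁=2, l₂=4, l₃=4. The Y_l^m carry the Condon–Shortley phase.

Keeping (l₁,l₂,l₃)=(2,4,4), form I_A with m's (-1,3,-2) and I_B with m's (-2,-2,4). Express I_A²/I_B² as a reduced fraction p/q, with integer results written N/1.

Shared (l₁,l₂,l₃)=(2,4,4): N and (l;000)² cancel in I_A²/I_B².
A: Δ = 2!·2!·6!/11! = 1/13860; Racah Σ t=1..2: t=1:−1/1440 t=2:+1/240 = 1/288; ⇒ 3j(2 4 4; -1 3 -2)² = 5/132, sgn +1
B: Δ = 2!·2!·6!/11! = 1/13860; Racah Σ t=2..2: t=2:+1/2880 = 1/2880; ⇒ 3j(2 4 4; -2 -2 4)² = 2/165, sgn +1
I_A²/I_B² = (5/132)/(2/165) = 25/8

25/8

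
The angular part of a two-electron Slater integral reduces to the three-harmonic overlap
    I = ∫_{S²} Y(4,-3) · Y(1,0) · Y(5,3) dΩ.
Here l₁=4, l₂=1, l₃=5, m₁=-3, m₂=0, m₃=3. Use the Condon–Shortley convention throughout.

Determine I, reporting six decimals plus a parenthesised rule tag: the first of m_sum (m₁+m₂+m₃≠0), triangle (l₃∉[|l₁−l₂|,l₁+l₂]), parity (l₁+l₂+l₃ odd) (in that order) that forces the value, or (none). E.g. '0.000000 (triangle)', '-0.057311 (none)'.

Checks pass: Σm=0; 10 even; l₃=5∈[3,5].
(2·4+1)(2·1+1)(2·5+1) = 297
Δ: 0! 8! 2! / 11! → 1/495
sum: t=0:+1/576 = 1/576
3j²(4 1 5; 0 0 0) = Δ·Π!·Σ² = 5/99  (sign -1)
sum: t=0:+1/5040 = 1/5040
3j²(4 1 5; -3 0 3) = Δ·Π!·Σ² = 16/495  (sign +1)
combine: 4πI² = 297·5/99·16/495 = 16/33
take √, sign -1: I = -0.19642560
No selection rule forces the value: the integral is nonzero (none).

-0.196426 (none)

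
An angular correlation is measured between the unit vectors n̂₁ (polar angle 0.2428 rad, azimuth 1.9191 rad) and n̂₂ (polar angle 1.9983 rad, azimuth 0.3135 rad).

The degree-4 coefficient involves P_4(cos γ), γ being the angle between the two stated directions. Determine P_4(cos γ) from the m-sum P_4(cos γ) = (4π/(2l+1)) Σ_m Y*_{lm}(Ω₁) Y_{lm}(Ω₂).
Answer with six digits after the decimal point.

-0.131846

Addition theorem: P_4(cos γ) = (4π/9) Σ_m Y*_{lm}(Ω₁) Y_{lm}(Ω₂), m = −4…4:
  [-4]  conj(Y_{4,-4})(Ω₁) = (0.000261, 0.001455) ; Y_{4,-4}(Ω₂) = (0.094539, -0.288370) ; Δ = (0.000444, 0.000062)
  [-3]  conj(Y_{4,-3})(Ω₁) = (0.014603, -0.008476) ; Y_{4,-3}(Ω₂) = (-0.230488, 0.315923) ; Δ = (-0.000688, 0.006567)
  [-2]  conj(Y_{4,-2})(Ω₁) = (-0.082987, -0.069419) ; Y_{4,-2}(Ω₂) = (0.045596, -0.033036) ; Δ = (-0.006077, -0.000424)
  [-1]  conj(Y_{4,-1})(Ω₁) = (-0.135479, 0.373110) ; Y_{4,-1}(Ω₂) = (0.305070, -0.098901) ; Δ = (-0.004430, 0.127224)
  [+0]  conj(Y_{4,0})(Ω₁) = (0.614068, -0.000000) ; Y_{4,0}(Ω₂) = (-0.118760, 0.000000) ; Δ = (-0.072927, 0.000000)
  [+1]  conj(Y_{4,1})(Ω₁) = (0.135479, 0.373110) ; Y_{4,1}(Ω₂) = (-0.305070, -0.098901) ; Δ = (-0.004430, -0.127224)
  [+2]  conj(Y_{4,2})(Ω₁) = (-0.082987, 0.069419) ; Y_{4,2}(Ω₂) = (0.045596, 0.033036) ; Δ = (-0.006077, 0.000424)
  [+3]  conj(Y_{4,3})(Ω₁) = (-0.014603, -0.008476) ; Y_{4,3}(Ω₂) = (0.230488, 0.315923) ; Δ = (-0.000688, -0.006567)
  [+4]  conj(Y_{4,4})(Ω₁) = (0.000261, -0.001455) ; Y_{4,4}(Ω₂) = (0.094539, 0.288370) ; Δ = (0.000444, -0.000062)
Accumulated sum (-0.094428, -0.000000); after 4π/(2l+1) scaling, (-0.131846, -0.000000) ⇒ P_4 = -0.131846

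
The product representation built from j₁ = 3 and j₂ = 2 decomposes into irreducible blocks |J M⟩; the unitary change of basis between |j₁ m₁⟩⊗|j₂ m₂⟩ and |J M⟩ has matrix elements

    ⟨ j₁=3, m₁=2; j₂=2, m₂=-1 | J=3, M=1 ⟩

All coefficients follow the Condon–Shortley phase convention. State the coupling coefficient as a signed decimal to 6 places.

+√(1/4) = +0.500000

j₁+j₂−J=2  J+j₁−j₂=4  J−j₁+j₂=2  j₁+j₂+J+1=9
(j₁±m₁, j₂±m₂, J±M) = (5,1,1,3,4,2)
P² = 64
sum k=0..1:
  [0] +1/12 = 1/12
  [1] −1/48 = -1/48
S = 1/16
C² = P²·S² = 1/4 ; C = +0.500000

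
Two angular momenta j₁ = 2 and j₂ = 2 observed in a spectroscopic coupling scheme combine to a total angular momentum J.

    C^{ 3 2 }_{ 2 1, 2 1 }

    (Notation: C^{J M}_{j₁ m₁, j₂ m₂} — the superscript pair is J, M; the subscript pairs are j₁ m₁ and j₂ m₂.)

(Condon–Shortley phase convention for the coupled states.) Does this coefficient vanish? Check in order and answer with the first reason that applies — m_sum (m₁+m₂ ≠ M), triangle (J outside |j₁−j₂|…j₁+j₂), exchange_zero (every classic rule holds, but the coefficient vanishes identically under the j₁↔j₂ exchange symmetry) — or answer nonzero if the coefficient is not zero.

m-sum: m₁+m₂ = 1+1 = 2, M = 2  ✓
triangle: |j₁−j₂| = 0 ≤ J = 3 ≤ j₁+j₂ = 4  ✓
exchange: j₁=j₂ and m₁=m₂, and (−1)^(j₁+j₂−J) = (−1)^1 = −1 forces ⟨j₁m₁;j₂m₂|JM⟩ = −⟨j₂m₂;j₁m₁|JM⟩ = −⟨j₁m₁;j₂m₂|JM⟩ ⇒ the coefficient vanishes identically
Racah sum check: Σ_k collapses to 0 ⇒ CG = 0

exchange_zero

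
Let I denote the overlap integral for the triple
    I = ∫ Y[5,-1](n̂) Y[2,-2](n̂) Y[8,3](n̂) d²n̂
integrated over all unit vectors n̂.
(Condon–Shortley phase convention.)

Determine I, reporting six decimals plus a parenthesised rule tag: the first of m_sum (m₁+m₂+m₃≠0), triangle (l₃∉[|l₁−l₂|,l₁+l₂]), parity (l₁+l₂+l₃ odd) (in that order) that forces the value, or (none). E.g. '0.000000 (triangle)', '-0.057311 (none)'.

triangle: need 3≤l₃≤7, have 8; I=0

0.000000 (triangle)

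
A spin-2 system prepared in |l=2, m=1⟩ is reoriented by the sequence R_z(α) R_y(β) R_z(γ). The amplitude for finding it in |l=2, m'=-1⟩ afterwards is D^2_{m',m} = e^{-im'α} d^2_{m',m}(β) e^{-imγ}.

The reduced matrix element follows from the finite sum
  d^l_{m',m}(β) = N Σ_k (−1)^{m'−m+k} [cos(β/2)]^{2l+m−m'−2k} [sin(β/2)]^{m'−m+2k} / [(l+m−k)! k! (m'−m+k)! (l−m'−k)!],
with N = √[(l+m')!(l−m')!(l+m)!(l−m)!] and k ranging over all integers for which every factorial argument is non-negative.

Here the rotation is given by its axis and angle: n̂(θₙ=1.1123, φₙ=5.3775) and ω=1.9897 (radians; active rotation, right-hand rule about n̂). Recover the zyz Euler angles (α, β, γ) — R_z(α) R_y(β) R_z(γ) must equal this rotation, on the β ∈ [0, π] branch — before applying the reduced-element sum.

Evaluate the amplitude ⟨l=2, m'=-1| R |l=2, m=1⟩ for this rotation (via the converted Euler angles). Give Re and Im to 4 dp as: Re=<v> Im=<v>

Re=0.0994 Im=0.4052

Axis–angle → zyz. n̂ = (sinθₙcosφₙ, sinθₙsinφₙ, cosθₙ) = (+0.553407, -0.705582, +0.442600), ω = 1.9897.
R = I cosω + sinω [n̂]ₓ + (1−cosω) n̂n̂ᵀ gives
  R = [+0.024074, -0.953634, -0.300005; -0.144972, +0.293590, -0.944875; +0.989143, +0.066239, -0.131182]
β = atan2(√(R₁₃²+R₂₃²), R₃₃) = 1.702358; α = atan2(R₂₃, R₁₃) mod 2π = 4.404948; γ = atan2(R₃₂, −R₃₁) mod 2π = 3.074726
First d^2_{-1,1}(β=1.7024), then the phase factors e^{-i(-1)α} and e^{-i(1)γ}:
c=cos(1.702358/2)=0.659097, s=sin(1.702358/2)=0.752058; N=√[1·6·6·1]=6.000000
Admissible k: 2..3 (factorial args all ≥0)
  k=2: (−1)^0·6.0000/(2)·0.6591^2·0.7521^2 = +0.737093
  k=3: (−1)^1·6.0000/(6)·0.6591^0·0.7521^4 = -0.319893
d^2_{-1,1}(1.7024) = +0.737093 -0.319893 = +0.417200
Phases: e^{-i·(-1)·4.4049}=-0.302620-0.953111i, e^{-i·(1)·3.0747}=-0.997765-0.066817i ⇒ D=+0.099402+0.405185i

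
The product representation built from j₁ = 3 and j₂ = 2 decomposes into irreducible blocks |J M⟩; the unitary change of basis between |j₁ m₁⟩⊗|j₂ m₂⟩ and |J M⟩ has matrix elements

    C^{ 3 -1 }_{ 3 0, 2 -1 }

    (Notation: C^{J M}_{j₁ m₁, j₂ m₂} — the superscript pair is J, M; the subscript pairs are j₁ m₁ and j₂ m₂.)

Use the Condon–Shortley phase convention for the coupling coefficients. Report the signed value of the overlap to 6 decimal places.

−√(1/30) = -0.182574

triangle: 2!×4!×2!/9! = 96/362880
(j±m)!: 3!×3!×1!×3!×2!×4! = 10368
prefactor² = (2J+1)×Δ×N² = 96/5
  k=0: +1/(0!×2!×3!×1!×1!×1!) = 1/12
  k=1: −1/(1!×1!×2!×0!×2!×2!) = -1/8
Σ = -1/24  ⇒  CG² = 96/5×(-1/24)² = 1/30
CG = −√(1/30) = -0.182574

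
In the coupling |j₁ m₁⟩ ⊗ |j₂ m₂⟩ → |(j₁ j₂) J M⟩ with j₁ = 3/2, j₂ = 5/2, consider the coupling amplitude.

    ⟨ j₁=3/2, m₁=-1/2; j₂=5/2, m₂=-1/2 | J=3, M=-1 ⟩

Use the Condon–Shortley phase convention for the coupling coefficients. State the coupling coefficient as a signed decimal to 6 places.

triangle: 1!×2!×4!/8! = 48/40320
(j±m)!: 1!×2!×2!×3!×2!×4! = 1152
prefactor² = (2J+1)×Δ×N² = 48/5
  k=0: +1/(0!×1!×2!×2!×0!×2!) = 1/8
  k=1: −1/(1!×0!×1!×1!×1!×3!) = -1/6
Σ = -1/24  ⇒  CG² = 48/5×(-1/24)² = 1/60
CG = −√(1/60) = -0.129099

−√(1/60) ≈ -0.129099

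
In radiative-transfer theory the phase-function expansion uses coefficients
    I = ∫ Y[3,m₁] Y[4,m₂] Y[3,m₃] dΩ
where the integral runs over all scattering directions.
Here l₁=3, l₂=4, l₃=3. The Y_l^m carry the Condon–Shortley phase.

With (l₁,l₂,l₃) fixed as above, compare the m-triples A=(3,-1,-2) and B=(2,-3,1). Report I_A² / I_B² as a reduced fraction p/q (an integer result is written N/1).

Same 3,4,3: normalisation and zero-m 3j drop out of the ratio.
A: Δ: 4! 2! 4! / 11! → 1/34650; sum: t=0:+1/288 = 1/288; 3j²(3 4 3; 3 -1 -2) = Δ·Π!·Σ² = 5/231  (sign -1)
B: Δ: 4! 2! 4! / 11! → 1/34650; sum: t=0:+1/144 t=1:−1/288 = 1/288; 3j²(3 4 3; 2 -3 1) = Δ·Π!·Σ² = 1/99  (sign +1)
I_A²/I_B² = (5/231)/(1/99) = 15/7

15/7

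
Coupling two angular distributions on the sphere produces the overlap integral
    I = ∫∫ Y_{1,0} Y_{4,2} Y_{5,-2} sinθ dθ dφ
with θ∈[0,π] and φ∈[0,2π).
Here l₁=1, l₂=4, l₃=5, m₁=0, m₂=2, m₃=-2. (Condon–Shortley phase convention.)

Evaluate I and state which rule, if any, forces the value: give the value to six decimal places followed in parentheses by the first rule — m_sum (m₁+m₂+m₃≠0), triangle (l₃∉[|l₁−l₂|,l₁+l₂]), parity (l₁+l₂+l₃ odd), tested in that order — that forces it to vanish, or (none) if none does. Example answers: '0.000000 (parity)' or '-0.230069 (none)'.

0.225034 (none)

Checks pass: Σm=0; 10 even; l₃=5∈[3,5].
(2·1+1)(2·4+1)(2·5+1) = 297
Δ: 0! 2! 8! / 11! → 1/495
sum: t=0:+1/576 = 1/576
3j²(1 4 5; 0 0 0) = Δ·Π!·Σ² = 5/99  (sign -1)
sum: t=0:+1/1440 = 1/1440
3j²(1 4 5; 0 2 -2) = Δ·Π!·Σ² = 7/165  (sign -1)
combine: 4πI² = 297·5/99·7/165 = 7/11
take √, sign +1: I = 0.22503380
No selection rule forces the value: the integral is nonzero (none).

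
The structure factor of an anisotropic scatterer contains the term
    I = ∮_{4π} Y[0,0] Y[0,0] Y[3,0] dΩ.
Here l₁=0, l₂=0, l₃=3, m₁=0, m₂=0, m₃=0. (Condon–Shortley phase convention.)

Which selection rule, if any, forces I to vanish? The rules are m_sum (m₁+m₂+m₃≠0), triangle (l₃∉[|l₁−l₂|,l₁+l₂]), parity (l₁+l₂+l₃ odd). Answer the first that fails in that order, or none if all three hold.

triangle

m₁+m₂+m₃ = 0 + 0 + 0 = 0  ✓
triangle: need |l₁−l₂| ≤ l₃ ≤ l₁+l₂ = [0,0]; l₃=3 is outside  ✗
parity: l₁+l₂+l₃ = 3 is odd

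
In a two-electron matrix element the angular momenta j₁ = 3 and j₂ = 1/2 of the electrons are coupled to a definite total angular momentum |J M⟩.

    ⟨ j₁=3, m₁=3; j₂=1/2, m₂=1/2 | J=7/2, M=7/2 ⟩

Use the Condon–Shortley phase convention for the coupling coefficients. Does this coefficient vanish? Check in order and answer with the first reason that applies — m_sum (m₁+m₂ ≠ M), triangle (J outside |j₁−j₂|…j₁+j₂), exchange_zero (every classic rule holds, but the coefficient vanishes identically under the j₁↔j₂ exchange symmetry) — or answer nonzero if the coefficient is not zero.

nonzero

m-sum: m₁+m₂ = 3+1/2 = 7/2, M = 7/2  ✓
triangle: |j₁−j₂| = 5/2 ≤ J = 7/2 ≤ j₁+j₂ = 7/2  ✓
exchange: j₁≠j₂ or m₁≠m₂ — the exchange symmetry imposes no constraint here
value check: CG = +1 = +1.000000 ≠ 0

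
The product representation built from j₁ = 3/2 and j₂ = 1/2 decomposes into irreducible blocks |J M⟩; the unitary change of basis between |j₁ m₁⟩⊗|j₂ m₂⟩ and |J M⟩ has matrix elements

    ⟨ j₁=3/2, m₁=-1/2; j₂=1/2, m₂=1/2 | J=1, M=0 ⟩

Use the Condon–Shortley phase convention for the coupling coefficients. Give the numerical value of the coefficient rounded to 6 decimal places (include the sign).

triangle: 1!·2!·0!/4! = 2/24
(j±m)!: 1!·2!·1!·0!·1!·1! = 2
prefactor² = (2J+1)·Δ·N² = 1/2
  k=1: −1/(1!·0!·1!·0!·1!·0!) = -1
Σ = -1  ⇒  CG² = 1/2·(-1)² = 1/2
CG = −√(1/2) = -0.707107

-0.707107  (= −√(1/2))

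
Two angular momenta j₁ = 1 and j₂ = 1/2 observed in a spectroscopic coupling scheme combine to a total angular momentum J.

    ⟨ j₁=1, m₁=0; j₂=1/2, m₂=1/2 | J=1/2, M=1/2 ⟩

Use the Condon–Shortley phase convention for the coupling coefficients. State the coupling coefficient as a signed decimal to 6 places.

triangle: 1!×1!×0!/3! = 1/6
(j±m)!: 1!×1!×1!×0!×1!×0! = 1
prefactor² = (2J+1)×Δ×N² = 1/3
  k=1: −1/(1!×0!×0!×0!×1!×0!) = -1
Σ = -1  ⇒  CG² = 1/3×(-1)² = 1/3
CG = −√(1/3) = -0.577350

−√(1/3) = -0.577350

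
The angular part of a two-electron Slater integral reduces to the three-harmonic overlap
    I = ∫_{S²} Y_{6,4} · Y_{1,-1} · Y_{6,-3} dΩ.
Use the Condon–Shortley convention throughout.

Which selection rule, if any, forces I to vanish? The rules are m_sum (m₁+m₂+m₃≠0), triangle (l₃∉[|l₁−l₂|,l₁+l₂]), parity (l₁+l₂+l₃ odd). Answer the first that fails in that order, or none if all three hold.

Σmᵢ = 0  ✓
l₃∈[|l₁−l₂|,l₁+l₂]=[5,7], have l₃=6  ✓
Σlᵢ = 13 ⇒ odd  ✗

parity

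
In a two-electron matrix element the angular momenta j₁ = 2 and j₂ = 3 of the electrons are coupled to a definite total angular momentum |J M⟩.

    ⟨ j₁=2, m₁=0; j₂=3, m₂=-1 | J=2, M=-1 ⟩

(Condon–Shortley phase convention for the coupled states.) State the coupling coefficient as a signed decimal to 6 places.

j₁+j₂−J=3  J+j₁−j₂=1  J−j₁+j₂=3  j₁+j₂+J+1=8
(j₁±m₁, j₂±m₂, J±M) = (2,2,2,4,1,3)
P² = 36/7
sum k=1..2:
  [1] −1/4 = -1/4
  [2] +1/12 = 1/12
S = -1/6
C² = P²·S² = 1/7 ; C = -0.377964

−√(1/7) = -0.377964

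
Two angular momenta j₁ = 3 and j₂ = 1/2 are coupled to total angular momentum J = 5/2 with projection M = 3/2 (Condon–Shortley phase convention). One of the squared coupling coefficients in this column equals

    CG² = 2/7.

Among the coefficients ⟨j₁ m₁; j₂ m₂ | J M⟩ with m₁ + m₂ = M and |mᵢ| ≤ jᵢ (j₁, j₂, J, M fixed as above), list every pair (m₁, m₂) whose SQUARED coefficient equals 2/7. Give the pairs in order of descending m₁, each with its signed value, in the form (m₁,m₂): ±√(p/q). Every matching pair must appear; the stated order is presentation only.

Admissible pairs with m₁+m₂ = M = 3/2: (1,1/2), (2,-1/2)
  (m₁,m₂)=(2,-1/2): CG² = 5/7, CG = +√(5/7)
  (m₁,m₂)=(1,1/2): CG² = 2/7, CG = −√(2/7)   ← matches the target
Pairs with CG² = 2/7: (1,1/2): −√(2/7)

(1,1/2): −√(2/7)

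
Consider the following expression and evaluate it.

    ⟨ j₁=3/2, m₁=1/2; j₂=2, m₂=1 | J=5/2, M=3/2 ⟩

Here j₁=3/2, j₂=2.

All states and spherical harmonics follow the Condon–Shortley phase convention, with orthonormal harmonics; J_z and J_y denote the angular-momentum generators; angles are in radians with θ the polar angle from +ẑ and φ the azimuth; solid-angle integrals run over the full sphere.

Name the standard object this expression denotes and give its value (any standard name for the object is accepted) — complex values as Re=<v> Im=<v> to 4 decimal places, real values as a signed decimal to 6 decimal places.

This is a Clebsch–Gordan (vector-coupling) coefficient.
√[6·1!2!3!/7! · 2!1!3!1!4!1!] = √(144/35)
  +(−1)^0/∏(0,1,1,3,1,0)! = 1/6  (running 1/6)
  +(−1)^1/∏(1,0,0,2,2,1)! = -1/4  (running -1/12)
⟨..|..⟩ = √(144/35)·(-1/12) = -0.169031

Clebsch–Gordan coefficient, −√(1/35) ≈ -0.169031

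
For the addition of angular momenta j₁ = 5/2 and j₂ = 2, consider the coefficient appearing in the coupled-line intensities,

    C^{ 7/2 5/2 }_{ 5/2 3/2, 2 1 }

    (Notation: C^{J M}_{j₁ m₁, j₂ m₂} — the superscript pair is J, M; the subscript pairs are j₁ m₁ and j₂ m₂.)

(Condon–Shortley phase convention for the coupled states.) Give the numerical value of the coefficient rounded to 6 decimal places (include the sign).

√[8·1!4!3!/9! · 4!1!3!1!6!1!] = √(2304/7)
  +(−1)^0/∏(0,1,1,3,3,0)! = 1/36  (running 1/36)
  +(−1)^1/∏(1,0,0,2,4,1)! = -1/48  (running 1/144)
⟨..|..⟩ = √(2304/7)·(1/144) = +0.125988

+√(1/63) ≈ +0.125988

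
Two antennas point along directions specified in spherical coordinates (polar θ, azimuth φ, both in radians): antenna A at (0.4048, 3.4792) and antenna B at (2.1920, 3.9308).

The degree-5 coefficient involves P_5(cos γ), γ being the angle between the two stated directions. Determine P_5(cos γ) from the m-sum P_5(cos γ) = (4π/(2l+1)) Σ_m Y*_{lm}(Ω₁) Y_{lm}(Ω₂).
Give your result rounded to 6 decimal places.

Expand P_5 via completeness: Σ_{m} conj(Y_{5,m}) at Ω₁ times Y_{5,m} at Ω₂ —
  [-5]  conj(Y_{5,-5})(Ω₁) = (0.000514, -0.004367) ; Y_{5,-5}(Ω₂) = (0.114452, -0.118897) ; Δ = (-0.000460, -0.000561)
  [-4]  conj(Y_{5,-4})(Ω₁) = (0.007095, 0.031671) ; Y_{5,-4}(Ω₂) = (0.373481, -0.005691) ; Δ = (0.002830, 0.011788)
  [-3]  conj(Y_{5,-3})(Ω₁) = (-0.073892, -0.118392) ; Y_{5,-3}(Ω₂) = (0.272537, 0.266379) ; Δ = (0.011399, -0.051950)
  [-2]  conj(Y_{5,-2})(Ω₁) = (0.289449, 0.231784) ; Y_{5,-2}(Ω₂) = (0.000081, 0.010581) ; Δ = (-0.002429, 0.003081)
  [-1]  conj(Y_{5,-1})(Ω₁) = (-0.495381, -0.173902) ; Y_{5,-1}(Ω₂) = (0.244501, -0.246371) ; Δ = (-0.163966, 0.079528)
  [+0]  conj(Y_{5,0})(Ω₁) = (0.089193, -0.000000) ; Y_{5,0}(Ω₂) = (0.100936, 0.000000) ; Δ = (0.009003, 0.000000)
  [+1]  conj(Y_{5,1})(Ω₁) = (0.495381, -0.173902) ; Y_{5,1}(Ω₂) = (-0.244501, -0.246371) ; Δ = (-0.163966, -0.079528)
  [+2]  conj(Y_{5,2})(Ω₁) = (0.289449, -0.231784) ; Y_{5,2}(Ω₂) = (0.000081, -0.010581) ; Δ = (-0.002429, -0.003081)
  [+3]  conj(Y_{5,3})(Ω₁) = (0.073892, -0.118392) ; Y_{5,3}(Ω₂) = (-0.272537, 0.266379) ; Δ = (0.011399, 0.051950)
  [+4]  conj(Y_{5,4})(Ω₁) = (0.007095, -0.031671) ; Y_{5,4}(Ω₂) = (0.373481, 0.005691) ; Δ = (0.002830, -0.011788)
  [+5]  conj(Y_{5,5})(Ω₁) = (-0.000514, -0.004367) ; Y_{5,5}(Ω₂) = (-0.114452, -0.118897) ; Δ = (-0.000460, 0.000561)
Total Σ_m = (-0.296250, -0.000000). Multiply by 1.142397: (-0.338435, -0.000000). P_5(cos γ) = -0.338435

-0.338435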